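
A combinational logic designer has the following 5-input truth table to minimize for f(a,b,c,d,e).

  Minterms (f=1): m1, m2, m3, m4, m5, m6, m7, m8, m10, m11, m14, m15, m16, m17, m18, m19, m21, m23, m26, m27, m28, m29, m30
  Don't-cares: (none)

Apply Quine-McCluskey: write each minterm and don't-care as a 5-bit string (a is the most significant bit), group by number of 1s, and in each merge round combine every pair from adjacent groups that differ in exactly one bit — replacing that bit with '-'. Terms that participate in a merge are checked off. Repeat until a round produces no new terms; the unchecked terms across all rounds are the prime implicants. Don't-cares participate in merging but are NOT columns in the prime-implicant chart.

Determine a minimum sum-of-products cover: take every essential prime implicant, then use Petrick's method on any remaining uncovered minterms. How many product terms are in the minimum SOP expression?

Round 0: 00001✓ 00010✓ 00011✓ 00100✓ 00101✓ 00110✓ 00111✓ 01000✓ 01010✓ 01011✓ 01110✓ 01111✓ 10000✓ 10001✓ 10010✓ 10011✓ 10101✓ 10111✓ 11010✓ 11011✓ 11100✓ 11101✓ 11110✓
Round 1: -0001✓ -0010✓ -0011✓ -0101✓ -0111✓ -1010✓ -1011✓ -1110✓ 0-010✓ 0-011✓ 0-110✓ 0-111✓ 00-01✓ 00-10✓ 00-11✓ 000-1✓ 0001-✓ 001-0✓ 001-1✓ 0010-✓ 0011-✓ 01-10✓ 01-11✓ 010-0 0101-✓ 0111-✓ 1-010✓ 1-011✓ 1-101 10-01✓ 10-11✓ 100-0✓ 100-1✓ 1000-✓ 1001-✓ 101-1✓ 11-10✓ 1101-✓ 111-0 1110-
Round 2: --010✓ --011✓ -0-01✓ -0-11✓ -00-1✓ -001-✓ -01-1✓ -1-10 -101-✓ 0--10✓ 0--11✓ 0-01-✓ 0-11-✓ 00--1✓ 00-1-✓ 001-- 01-1-✓ 1-01-✓ 10--1✓ 100--
Round 3: --01- -0--1 0--1-
PIs = {--01-, -0--1, -1-10, 0--1-, 001--, 010-0, 1-101, 100--, 111-0, 1110-}
Coverage chart:
  m1: -0--1 ←essential
  m2: --01-,0--1-
  m3: --01-,-0--1,0--1-
  m4: 001-- ←essential
  m5: -0--1,001--
  m6: 0--1-,001--
  m7: -0--1,0--1-,001--
  m8: 010-0 ←essential
  m10: --01-,-1-10,0--1-,010-0
  m11: --01-,0--1-
  m14: -1-10,0--1-
  m15: 0--1- ←essential
  m16: 100-- ←essential
  m17: -0--1,100--
  m18: --01-,100--
  m19: --01-,-0--1,100--
  m21: -0--1,1-101
  m23: -0--1 ←essential
  m26: --01-,-1-10
  m27: --01- ←essential
  m28: 111-0,1110-
  m29: 1-101,1110-
  m30: -1-10,111-0
Essential: --01-, -0--1, 0--1-, 001--, 010-0, 100--
Petrick residual → -1-10, 1110-
Min cover (8 terms): c'd + b'e + bde' + a'd + a'b'c + a'bc'e' + ab'c' + abcd'

8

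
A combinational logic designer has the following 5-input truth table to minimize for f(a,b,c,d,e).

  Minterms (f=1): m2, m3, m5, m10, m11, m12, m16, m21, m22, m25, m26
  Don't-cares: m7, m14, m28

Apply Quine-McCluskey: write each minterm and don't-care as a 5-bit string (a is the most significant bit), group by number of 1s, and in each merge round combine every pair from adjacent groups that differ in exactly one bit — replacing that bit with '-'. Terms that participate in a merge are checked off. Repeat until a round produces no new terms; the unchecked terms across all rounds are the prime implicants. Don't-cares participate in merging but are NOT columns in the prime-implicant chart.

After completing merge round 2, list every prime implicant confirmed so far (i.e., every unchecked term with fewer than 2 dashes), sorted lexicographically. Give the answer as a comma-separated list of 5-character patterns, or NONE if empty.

-0101, -1010, -1100, 00-11, 001-1, 01-10, 011-0, 10000, 10110, 11001

[col 0] 00010*, 00011*, 00101*, 00111*, 01010*, 01011*, 01100*, 01110*, 10000, 10101*, 10110, 11001, 11010*, 11100*
[col 1] -0101, -1010, -1100, 0-010*, 0-011*, 00-11, 0001-*, 001-1, 01-10, 0101-*, 011-0
[col 2] 0-01-
Prime implicants: -0101, -1010, -1100, 0-01-, 00-11, 001-1, 01-10, 011-0, 10000, 10110, 11001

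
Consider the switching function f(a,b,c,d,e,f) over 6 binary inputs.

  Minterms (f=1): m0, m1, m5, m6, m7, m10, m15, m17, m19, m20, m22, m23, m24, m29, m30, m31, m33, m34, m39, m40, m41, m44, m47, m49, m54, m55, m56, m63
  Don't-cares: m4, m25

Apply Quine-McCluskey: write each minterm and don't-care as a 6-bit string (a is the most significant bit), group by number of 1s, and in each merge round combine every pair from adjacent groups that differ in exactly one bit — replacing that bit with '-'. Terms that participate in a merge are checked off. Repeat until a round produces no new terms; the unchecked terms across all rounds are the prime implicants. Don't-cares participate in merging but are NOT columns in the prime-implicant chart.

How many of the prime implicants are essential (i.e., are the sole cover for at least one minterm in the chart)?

Round 0: 000000✓ 000001✓ 000100✓ 000101✓ 000110✓ 000111✓ 001010 001111✓ 010001✓ 010011✓ 010100✓ 010110✓ 010111✓ 011000✓ 011001✓ 011101✓ 011110✓ 011111✓ 100001✓ 100010 100111✓ 101000✓ 101001✓ 101100✓ 101111✓ 110001✓ 110110✓ 110111✓ 111000✓ 111111✓
Round 1: -00001✓ -00111✓ -01111✓ -10001✓ -10110✓ -10111✓ -11000 -11111✓ 0-0001✓ 0-0100✓ 0-0110✓ 0-0111✓ 0-1111✓ 00-111✓ 000-00✓ 000-01✓ 00000-✓ 0001-0✓ 0001-1✓ 00010-✓ 00011-✓ 01-001 01-110✓ 01-111✓ 010-11 0100-1 0101-0✓ 01011-✓ 011-01 01100- 0111-1 01111-✓ 1-0001✓ 1-0111✓ 1-1000 1-1111✓ 10-001 10-111✓ 101-00 10100- 11-111✓ 11011-✓
Round 2: --0001 --0111✓ --1111✓ -0-111✓ -1-111✓ -1011- 0--111✓ 0-01-0 0-011- 000-0- 0001-- 01-11- 1--111✓
Round 3: ---111
PIs = {---111, --0001, -1011-, -11000, 0-01-0, 0-011-, 000-0-, 0001--, 001010, 01-001, 01-11-, 010-11, 0100-1, 011-01, 01100-, 0111-1, 1-1000, 10-001, 100010, 101-00, 10100-}
Coverage chart:
  m0: 000-0- ←essential
  m1: --0001,000-0-
  m5: 000-0-,0001--
  m6: 0-01-0,0-011-,0001--
  m7: ---111,0-011-,0001--
  m10: 001010 ←essential
  m15: ---111 ←essential
  m17: --0001,01-001,0100-1
  m19: 010-11,0100-1
  m20: 0-01-0 ←essential
  m22: -1011-,0-01-0,0-011-,01-11-
  m23: ---111,-1011-,0-011-,01-11-,010-11
  m24: -11000,01100-
  m29: 011-01,0111-1
  m30: 01-11- ←essential
  m31: ---111,01-11-,0111-1
  m33: --0001,10-001
  m34: 100010 ←essential
  m39: ---111 ←essential
  m40: 1-1000,101-00,10100-
  m41: 10-001,10100-
  m44: 101-00 ←essential
  m47: ---111 ←essential
  m49: --0001 ←essential
  m54: -1011- ←essential
  m55: ---111,-1011-
  m56: -11000,1-1000
  m63: ---111 ←essential
Essential: ---111, --0001, -1011-, 0-01-0, 000-0-, 001010, 01-11-, 100010, 101-00

9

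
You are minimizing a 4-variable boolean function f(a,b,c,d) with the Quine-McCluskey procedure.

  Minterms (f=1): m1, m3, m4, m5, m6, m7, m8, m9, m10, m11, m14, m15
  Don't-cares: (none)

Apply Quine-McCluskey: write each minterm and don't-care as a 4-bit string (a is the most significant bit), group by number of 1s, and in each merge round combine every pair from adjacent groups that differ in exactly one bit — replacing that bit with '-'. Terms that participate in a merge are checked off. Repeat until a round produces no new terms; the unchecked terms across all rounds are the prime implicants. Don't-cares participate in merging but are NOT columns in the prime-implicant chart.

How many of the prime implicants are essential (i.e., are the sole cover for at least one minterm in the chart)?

size-2^0 implicants → 0001(✓)  0011(✓)  0100(✓)  0101(✓)  0110(✓)  0111(✓)  1000(✓)  1001(✓)  1010(✓)  1011(✓)  1110(✓)  1111(✓)
size-2^1 implicants → -001(✓)  -011(✓)  -110(✓)  -111(✓)  0-01(✓)  0-11(✓)  00-1(✓)  01-0(✓)  01-1(✓)  010-(✓)  011-(✓)  1-10(✓)  1-11(✓)  10-0(✓)  10-1(✓)  100-(✓)  101-(✓)  111-(✓)
size-2^2 implicants → --11  -0-1  -11-  0--1  01--  1-1-  10--
Unchecked terms (primes): --11, -0-1, -11-, 0--1, 01--, 1-1-, 10--
Minterm coverage:
  m1 ⊆ -0-1,0--1
  m3 ⊆ --11,-0-1,0--1
  m4 ⊆ 01-- [E]
  m5 ⊆ 0--1,01--
  m6 ⊆ -11-,01--
  m7 ⊆ --11,-11-,0--1,01--
  m8 ⊆ 10-- [E]
  m9 ⊆ -0-1,10--
  m10 ⊆ 1-1-,10--
  m11 ⊆ --11,-0-1,1-1-,10--
  m14 ⊆ -11-,1-1-
  m15 ⊆ --11,-11-,1-1-
E = {01--, 10--}

2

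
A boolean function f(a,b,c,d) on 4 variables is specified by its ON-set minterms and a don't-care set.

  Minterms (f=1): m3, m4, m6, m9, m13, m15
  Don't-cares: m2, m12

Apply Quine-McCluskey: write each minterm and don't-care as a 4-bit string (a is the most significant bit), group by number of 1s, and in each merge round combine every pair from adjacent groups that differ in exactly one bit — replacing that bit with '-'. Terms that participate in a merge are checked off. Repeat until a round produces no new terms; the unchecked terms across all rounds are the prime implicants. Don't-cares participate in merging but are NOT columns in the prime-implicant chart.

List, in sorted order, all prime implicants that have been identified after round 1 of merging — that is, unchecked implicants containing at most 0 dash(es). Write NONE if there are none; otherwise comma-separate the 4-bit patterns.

[col 0] 0010*, 0011*, 0100*, 0110*, 1001*, 1100*, 1101*, 1111*
[col 1] -100, 0-10, 001-, 01-0, 1-01, 11-1, 110-
Prime implicants: -100, 0-10, 001-, 01-0, 1-01, 11-1, 110-

NONE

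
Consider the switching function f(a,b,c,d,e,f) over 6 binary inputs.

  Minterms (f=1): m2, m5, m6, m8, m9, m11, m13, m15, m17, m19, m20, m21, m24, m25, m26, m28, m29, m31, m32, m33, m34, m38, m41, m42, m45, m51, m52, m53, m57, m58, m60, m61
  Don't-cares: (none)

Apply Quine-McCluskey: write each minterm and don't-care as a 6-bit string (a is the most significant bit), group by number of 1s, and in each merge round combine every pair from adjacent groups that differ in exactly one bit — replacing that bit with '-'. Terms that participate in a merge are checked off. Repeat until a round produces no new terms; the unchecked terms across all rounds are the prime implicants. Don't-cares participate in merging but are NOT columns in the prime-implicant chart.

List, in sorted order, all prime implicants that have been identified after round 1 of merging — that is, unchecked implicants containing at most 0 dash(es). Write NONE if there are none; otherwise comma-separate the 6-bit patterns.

NONE

size-2^0 implicants → 000010(✓)  000101(✓)  000110(✓)  001000(✓)  001001(✓)  001011(✓)  001101(✓)  001111(✓)  010001(✓)  010011(✓)  010100(✓)  010101(✓)  011000(✓)  011001(✓)  011010(✓)  011100(✓)  011101(✓)  011111(✓)  100000(✓)  100001(✓)  100010(✓)  100110(✓)  101001(✓)  101010(✓)  101101(✓)  110011(✓)  110100(✓)  110101(✓)  111001(✓)  111010(✓)  111100(✓)  111101(✓)
size-2^1 implicants → -00010(✓)  -00110(✓)  -01001(✓)  -01101(✓)  -10011  -10100(✓)  -10101(✓)  -11001(✓)  -11010  -11100(✓)  -11101(✓)  0-0101(✓)  0-1000(✓)  0-1001(✓)  0-1101(✓)  0-1111(✓)  00-101(✓)  000-10(✓)  001-01(✓)  001-11(✓)  0010-1(✓)  00100-(✓)  0011-1(✓)  01-001(✓)  01-100(✓)  01-101(✓)  010-01(✓)  0100-1  01010-(✓)  011-00(✓)  011-01(✓)  0110-0  01100-(✓)  0111-1(✓)  01110-(✓)  1-1001(✓)  1-1010  1-1101(✓)  10-001  10-010  100-10(✓)  1000-0  10000-  101-01(✓)  11-100(✓)  11-101(✓)  11010-(✓)  111-01(✓)  11110-(✓)
size-2^2 implicants → --1001(✓)  --1101(✓)  -00-10  -01-01(✓)  -1-100(✓)  -1-101(✓)  -1010-(✓)  -11-01(✓)  -1110-(✓)  0--101  0-1-01(✓)  0-100-  0-11-1  001--1  01--01  01-10-(✓)  011-0-  1-1-01(✓)  11-10-(✓)
size-2^3 implicants → --1-01  -1-10-
Unchecked terms (primes): --1-01, -00-10, -1-10-, -10011, -11010, 0--101, 0-100-, 0-11-1, 001--1, 01--01, 0100-1, 011-0-, 0110-0, 1-1010, 10-001, 10-010, 1000-0, 10000-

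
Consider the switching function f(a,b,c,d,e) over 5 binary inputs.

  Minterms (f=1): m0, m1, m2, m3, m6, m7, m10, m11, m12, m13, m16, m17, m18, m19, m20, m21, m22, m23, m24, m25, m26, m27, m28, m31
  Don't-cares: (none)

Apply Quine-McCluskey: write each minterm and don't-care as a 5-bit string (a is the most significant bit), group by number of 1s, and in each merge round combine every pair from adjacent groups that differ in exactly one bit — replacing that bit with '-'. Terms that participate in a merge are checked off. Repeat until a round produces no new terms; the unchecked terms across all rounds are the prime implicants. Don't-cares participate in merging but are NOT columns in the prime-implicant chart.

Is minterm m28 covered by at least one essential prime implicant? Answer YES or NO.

size-2^0 implicants → 00000(✓)  00001(✓)  00010(✓)  00011(✓)  00110(✓)  00111(✓)  01010(✓)  01011(✓)  01100(✓)  01101(✓)  10000(✓)  10001(✓)  10010(✓)  10011(✓)  10100(✓)  10101(✓)  10110(✓)  10111(✓)  11000(✓)  11001(✓)  11010(✓)  11011(✓)  11100(✓)  11111(✓)
size-2^1 implicants → -0000(✓)  -0001(✓)  -0010(✓)  -0011(✓)  -0110(✓)  -0111(✓)  -1010(✓)  -1011(✓)  -1100  0-010(✓)  0-011(✓)  00-10(✓)  00-11(✓)  000-0(✓)  000-1(✓)  0000-(✓)  0001-(✓)  0011-(✓)  0101-(✓)  0110-  1-000(✓)  1-001(✓)  1-010(✓)  1-011(✓)  1-100(✓)  1-111(✓)  10-00(✓)  10-01(✓)  10-10(✓)  10-11(✓)  100-0(✓)  100-1(✓)  1000-(✓)  1001-(✓)  101-0(✓)  101-1(✓)  1010-(✓)  1011-(✓)  11-00(✓)  11-11(✓)  110-0(✓)  110-1(✓)  1100-(✓)  1101-(✓)
size-2^2 implicants → --010(✓)  --011(✓)  -0-10(✓)  -0-11(✓)  -00-0(✓)  -00-1(✓)  -000-(✓)  -001-(✓)  -011-(✓)  -101-(✓)  0-01-(✓)  00-1-(✓)  000--(✓)  1--00  1--11  1-0-0(✓)  1-0-1(✓)  1-00-(✓)  1-01-(✓)  10--0(✓)  10--1(✓)  10-0-(✓)  10-1-(✓)  100--(✓)  101--(✓)  110--(✓)
size-2^3 implicants → --01-  -0-1-  -00--  1-0--  10---
Unchecked terms (primes): --01-, -0-1-, -00--, -1100, 0110-, 1--00, 1--11, 1-0--, 10---
Minterm coverage:
  m0 ⊆ -00-- [E]
  m1 ⊆ -00-- [E]
  m2 ⊆ --01-,-0-1-,-00--
  m3 ⊆ --01-,-0-1-,-00--
  m6 ⊆ -0-1- [E]
  m7 ⊆ -0-1- [E]
  m10 ⊆ --01- [E]
  m11 ⊆ --01- [E]
  m12 ⊆ -1100,0110-
  m13 ⊆ 0110- [E]
  m16 ⊆ -00--,1--00,1-0--,10---
  m17 ⊆ -00--,1-0--,10---
  m18 ⊆ --01-,-0-1-,-00--,1-0--,10---
  m19 ⊆ --01-,-0-1-,-00--,1--11,1-0--,10---
  m20 ⊆ 1--00,10---
  m21 ⊆ 10--- [E]
  m22 ⊆ -0-1-,10---
  m23 ⊆ -0-1-,1--11,10---
  m24 ⊆ 1--00,1-0--
  m25 ⊆ 1-0-- [E]
  m26 ⊆ --01-,1-0--
  m27 ⊆ --01-,1--11,1-0--
  m28 ⊆ -1100,1--00
  m31 ⊆ 1--11 [E]
E = {--01-, -0-1-, -00--, 0110-, 1--11, 1-0--, 10---}

NO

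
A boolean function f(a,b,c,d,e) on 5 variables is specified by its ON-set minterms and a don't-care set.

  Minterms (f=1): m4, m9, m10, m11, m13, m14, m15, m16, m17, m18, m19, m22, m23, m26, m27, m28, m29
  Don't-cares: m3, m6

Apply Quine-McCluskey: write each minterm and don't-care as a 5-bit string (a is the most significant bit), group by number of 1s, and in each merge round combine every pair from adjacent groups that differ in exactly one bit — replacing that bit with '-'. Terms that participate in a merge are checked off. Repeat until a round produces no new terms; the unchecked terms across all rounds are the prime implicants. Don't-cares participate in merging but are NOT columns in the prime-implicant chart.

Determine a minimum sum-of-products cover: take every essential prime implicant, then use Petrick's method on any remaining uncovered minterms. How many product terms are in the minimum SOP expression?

size-2^0 implicants → 00011(✓)  00100(✓)  00110(✓)  01001(✓)  01010(✓)  01011(✓)  01101(✓)  01110(✓)  01111(✓)  10000(✓)  10001(✓)  10010(✓)  10011(✓)  10110(✓)  10111(✓)  11010(✓)  11011(✓)  11100(✓)  11101(✓)
size-2^1 implicants → -0011(✓)  -0110  -1010(✓)  -1011(✓)  -1101  0-011(✓)  0-110  001-0  01-01(✓)  01-10(✓)  01-11(✓)  010-1(✓)  0101-(✓)  011-1(✓)  0111-(✓)  1-010(✓)  1-011(✓)  10-10(✓)  10-11(✓)  100-0(✓)  100-1(✓)  1000-(✓)  1001-(✓)  1011-(✓)  1101-(✓)  1110-
size-2^2 implicants → --011  -101-  01--1  01-1-  1-01-  10-1-  100--
Unchecked terms (primes): --011, -0110, -101-, -1101, 0-110, 001-0, 01--1, 01-1-, 1-01-, 10-1-, 100--, 1110-
Minterm coverage:
  m4 ⊆ 001-0 [E]
  m9 ⊆ 01--1 [E]
  m10 ⊆ -101-,01-1-
  m11 ⊆ --011,-101-,01--1,01-1-
  m13 ⊆ -1101,01--1
  m14 ⊆ 0-110,01-1-
  m15 ⊆ 01--1,01-1-
  m16 ⊆ 100-- [E]
  m17 ⊆ 100-- [E]
  m18 ⊆ 1-01-,10-1-,100--
  m19 ⊆ --011,1-01-,10-1-,100--
  m22 ⊆ -0110,10-1-
  m23 ⊆ 10-1- [E]
  m26 ⊆ -101-,1-01-
  m27 ⊆ --011,-101-,1-01-
  m28 ⊆ 1110- [E]
  m29 ⊆ -1101,1110-
E = {001-0, 01--1, 10-1-, 100--, 1110-}
Petrick residual → -101-, 0-110
Cover = bc'd + a'cde' + a'b'ce' + a'be + ab'd + ab'c' + abcd'  |cover|=7

7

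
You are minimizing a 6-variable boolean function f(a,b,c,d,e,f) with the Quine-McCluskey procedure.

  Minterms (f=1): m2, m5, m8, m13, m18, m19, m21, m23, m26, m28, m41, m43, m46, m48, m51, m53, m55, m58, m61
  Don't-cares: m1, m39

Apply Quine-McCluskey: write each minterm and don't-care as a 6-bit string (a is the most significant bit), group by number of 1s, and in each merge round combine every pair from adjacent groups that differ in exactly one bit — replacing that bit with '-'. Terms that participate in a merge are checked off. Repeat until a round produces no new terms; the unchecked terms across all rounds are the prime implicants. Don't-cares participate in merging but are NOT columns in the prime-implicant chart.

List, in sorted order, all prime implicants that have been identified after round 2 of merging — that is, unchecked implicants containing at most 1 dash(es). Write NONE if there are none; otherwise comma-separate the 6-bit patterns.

[col 0] 000001*, 000010*, 000101*, 001000, 001101*, 010010*, 010011*, 010101*, 010111*, 011010*, 011100, 100111*, 101001*, 101011*, 101110, 110000, 110011*, 110101*, 110111*, 111010*, 111101*
[col 1] -10011*, -10101*, -10111*, -11010, 0-0010, 0-0101, 00-101, 000-01, 01-010, 010-11*, 01001-, 0101-1*, 1-0111, 1010-1, 11-101, 110-11*, 1101-1*
[col 2] -10-11, -101-1
Prime implicants: -10-11, -101-1, -11010, 0-0010, 0-0101, 00-101, 000-01, 001000, 01-010, 01001-, 011100, 1-0111, 1010-1, 101110, 11-101, 110000

-11010, 0-0010, 0-0101, 00-101, 000-01, 001000, 01-010, 01001-, 011100, 1-0111, 1010-1, 101110, 11-101, 110000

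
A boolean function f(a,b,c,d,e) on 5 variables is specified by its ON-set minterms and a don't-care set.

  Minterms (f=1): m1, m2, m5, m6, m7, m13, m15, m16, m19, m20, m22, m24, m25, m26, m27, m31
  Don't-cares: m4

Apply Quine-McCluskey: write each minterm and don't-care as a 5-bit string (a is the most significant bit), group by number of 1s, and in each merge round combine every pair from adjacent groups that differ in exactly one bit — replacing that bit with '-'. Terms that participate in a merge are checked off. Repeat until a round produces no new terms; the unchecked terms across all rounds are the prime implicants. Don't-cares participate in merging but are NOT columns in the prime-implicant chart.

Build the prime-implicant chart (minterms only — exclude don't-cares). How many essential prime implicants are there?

size-2^0 implicants → 00001(✓)  00010(✓)  00100(✓)  00101(✓)  00110(✓)  00111(✓)  01101(✓)  01111(✓)  10000(✓)  10011(✓)  10100(✓)  10110(✓)  11000(✓)  11001(✓)  11010(✓)  11011(✓)  11111(✓)
size-2^1 implicants → -0100(✓)  -0110(✓)  -1111  0-101(✓)  0-111(✓)  00-01  00-10  001-0(✓)  001-1(✓)  0010-(✓)  0011-(✓)  011-1(✓)  1-000  1-011  10-00  101-0(✓)  11-11  110-0(✓)  110-1(✓)  1100-(✓)  1101-(✓)
size-2^2 implicants → -01-0  0-1-1  001--  110--
Unchecked terms (primes): -01-0, -1111, 0-1-1, 00-01, 00-10, 001--, 1-000, 1-011, 10-00, 11-11, 110--
Minterm coverage:
  m1 ⊆ 00-01 [E]
  m2 ⊆ 00-10 [E]
  m5 ⊆ 0-1-1,00-01,001--
  m6 ⊆ -01-0,00-10,001--
  m7 ⊆ 0-1-1,001--
  m13 ⊆ 0-1-1 [E]
  m15 ⊆ -1111,0-1-1
  m16 ⊆ 1-000,10-00
  m19 ⊆ 1-011 [E]
  m20 ⊆ -01-0,10-00
  m22 ⊆ -01-0 [E]
  m24 ⊆ 1-000,110--
  m25 ⊆ 110-- [E]
  m26 ⊆ 110-- [E]
  m27 ⊆ 1-011,11-11,110--
  m31 ⊆ -1111,11-11
E = {-01-0, 0-1-1, 00-01, 00-10, 1-011, 110--}

6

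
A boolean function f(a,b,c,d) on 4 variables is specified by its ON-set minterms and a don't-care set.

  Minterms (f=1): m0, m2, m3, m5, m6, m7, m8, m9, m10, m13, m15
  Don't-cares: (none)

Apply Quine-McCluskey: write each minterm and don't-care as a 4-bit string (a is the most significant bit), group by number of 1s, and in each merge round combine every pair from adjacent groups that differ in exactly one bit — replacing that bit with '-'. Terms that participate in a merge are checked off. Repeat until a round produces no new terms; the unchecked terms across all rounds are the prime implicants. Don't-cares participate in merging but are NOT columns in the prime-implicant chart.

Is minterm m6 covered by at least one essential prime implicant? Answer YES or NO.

YES

size-2^0 implicants → 0000(✓)  0010(✓)  0011(✓)  0101(✓)  0110(✓)  0111(✓)  1000(✓)  1001(✓)  1010(✓)  1101(✓)  1111(✓)
size-2^1 implicants → -000(✓)  -010(✓)  -101(✓)  -111(✓)  0-10(✓)  0-11(✓)  00-0(✓)  001-(✓)  01-1(✓)  011-(✓)  1-01  10-0(✓)  100-  11-1(✓)
size-2^2 implicants → -0-0  -1-1  0-1-
Unchecked terms (primes): -0-0, -1-1, 0-1-, 1-01, 100-
Minterm coverage:
  m0 ⊆ -0-0 [E]
  m2 ⊆ -0-0,0-1-
  m3 ⊆ 0-1- [E]
  m5 ⊆ -1-1 [E]
  m6 ⊆ 0-1- [E]
  m7 ⊆ -1-1,0-1-
  m8 ⊆ -0-0,100-
  m9 ⊆ 1-01,100-
  m10 ⊆ -0-0 [E]
  m13 ⊆ -1-1,1-01
  m15 ⊆ -1-1 [E]
E = {-0-0, -1-1, 0-1-}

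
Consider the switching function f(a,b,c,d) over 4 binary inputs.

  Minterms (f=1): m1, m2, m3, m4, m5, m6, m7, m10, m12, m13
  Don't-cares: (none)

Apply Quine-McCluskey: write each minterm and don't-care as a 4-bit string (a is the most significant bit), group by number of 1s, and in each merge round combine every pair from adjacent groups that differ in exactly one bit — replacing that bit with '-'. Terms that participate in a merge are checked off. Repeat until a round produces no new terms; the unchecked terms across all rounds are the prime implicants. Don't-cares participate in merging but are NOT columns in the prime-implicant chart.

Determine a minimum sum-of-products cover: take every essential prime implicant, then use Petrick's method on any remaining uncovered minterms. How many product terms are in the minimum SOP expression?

4

[col 0] 0001*, 0010*, 0011*, 0100*, 0101*, 0110*, 0111*, 1010*, 1100*, 1101*
[col 1] -010, -100*, -101*, 0-01*, 0-10*, 0-11*, 00-1*, 001-*, 01-0*, 01-1*, 010-*, 011-*, 110-*
[col 2] -10-, 0--1, 0-1-, 01--
Prime implicants: -010, -10-, 0--1, 0-1-, 01--
PI chart (minterm → PIs covering it):
  1 | 0--1  (sole → essential)
  2 | -010,0-1-
  3 | 0--1,0-1-
  4 | -10-,01--
  5 | -10-,0--1,01--
  6 | 0-1-,01--
  7 | 0--1,0-1-,01--
  10 | -010  (sole → essential)
  12 | -10-  (sole → essential)
  13 | -10-  (sole → essential)
Essential prime implicants: -010, -10-, 0--1
Petrick residual → 0-1-
Minimum SOP uses 4 PIs: b'cd' + bc' + a'd + a'c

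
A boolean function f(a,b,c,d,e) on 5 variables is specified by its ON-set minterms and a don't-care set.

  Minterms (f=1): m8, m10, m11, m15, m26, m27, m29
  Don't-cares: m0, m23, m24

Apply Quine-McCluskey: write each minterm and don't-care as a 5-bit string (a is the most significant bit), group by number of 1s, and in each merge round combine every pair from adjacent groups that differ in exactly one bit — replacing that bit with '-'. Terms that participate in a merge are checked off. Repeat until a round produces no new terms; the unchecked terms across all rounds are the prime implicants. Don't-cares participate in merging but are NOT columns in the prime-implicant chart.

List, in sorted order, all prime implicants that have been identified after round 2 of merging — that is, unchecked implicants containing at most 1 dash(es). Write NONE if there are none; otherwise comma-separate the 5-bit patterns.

size-2^0 implicants → 00000(✓)  01000(✓)  01010(✓)  01011(✓)  01111(✓)  10111  11000(✓)  11010(✓)  11011(✓)  11101
size-2^1 implicants → -1000(✓)  -1010(✓)  -1011(✓)  0-000  01-11  010-0(✓)  0101-(✓)  110-0(✓)  1101-(✓)
size-2^2 implicants → -10-0  -101-
Unchecked terms (primes): -10-0, -101-, 0-000, 01-11, 10111, 11101

0-000, 01-11, 10111, 11101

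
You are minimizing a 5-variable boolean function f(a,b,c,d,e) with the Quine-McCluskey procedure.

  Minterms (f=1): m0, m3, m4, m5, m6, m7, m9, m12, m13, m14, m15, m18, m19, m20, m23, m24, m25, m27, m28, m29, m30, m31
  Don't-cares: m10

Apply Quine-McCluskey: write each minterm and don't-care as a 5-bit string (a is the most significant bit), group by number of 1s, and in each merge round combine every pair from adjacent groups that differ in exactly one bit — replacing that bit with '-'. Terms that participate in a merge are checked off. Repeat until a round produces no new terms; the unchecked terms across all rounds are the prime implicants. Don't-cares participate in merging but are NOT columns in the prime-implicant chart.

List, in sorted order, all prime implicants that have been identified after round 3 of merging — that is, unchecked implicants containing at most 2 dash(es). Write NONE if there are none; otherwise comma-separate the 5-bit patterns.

size-2^0 implicants → 00000(✓)  00011(✓)  00100(✓)  00101(✓)  00110(✓)  00111(✓)  01001(✓)  01010(✓)  01100(✓)  01101(✓)  01110(✓)  01111(✓)  10010(✓)  10011(✓)  10100(✓)  10111(✓)  11000(✓)  11001(✓)  11011(✓)  11100(✓)  11101(✓)  11110(✓)  11111(✓)
size-2^1 implicants → -0011(✓)  -0100(✓)  -0111(✓)  -1001(✓)  -1100(✓)  -1101(✓)  -1110(✓)  -1111(✓)  0-100(✓)  0-101(✓)  0-110(✓)  0-111(✓)  00-00  00-11(✓)  001-0(✓)  001-1(✓)  0010-(✓)  0011-(✓)  01-01(✓)  01-10  011-0(✓)  011-1(✓)  0110-(✓)  0111-(✓)  1-011(✓)  1-100(✓)  1-111(✓)  10-11(✓)  1001-  11-00(✓)  11-01(✓)  11-11(✓)  110-1(✓)  1100-(✓)  111-0(✓)  111-1(✓)  1110-(✓)  1111-(✓)
size-2^2 implicants → --100  --111  -0-11  -1-01  -11-0(✓)  -11-1(✓)  -110-(✓)  -111-(✓)  0-1-0(✓)  0-1-1(✓)  0-10-(✓)  0-11-(✓)  001--(✓)  011--(✓)  1--11  11--1  11-0-  111--(✓)
size-2^3 implicants → -11--  0-1--
Unchecked terms (primes): --100, --111, -0-11, -1-01, -11--, 0-1--, 00-00, 01-10, 1--11, 1001-, 11--1, 11-0-

--100, --111, -0-11, -1-01, 00-00, 01-10, 1--11, 1001-, 11--1, 11-0-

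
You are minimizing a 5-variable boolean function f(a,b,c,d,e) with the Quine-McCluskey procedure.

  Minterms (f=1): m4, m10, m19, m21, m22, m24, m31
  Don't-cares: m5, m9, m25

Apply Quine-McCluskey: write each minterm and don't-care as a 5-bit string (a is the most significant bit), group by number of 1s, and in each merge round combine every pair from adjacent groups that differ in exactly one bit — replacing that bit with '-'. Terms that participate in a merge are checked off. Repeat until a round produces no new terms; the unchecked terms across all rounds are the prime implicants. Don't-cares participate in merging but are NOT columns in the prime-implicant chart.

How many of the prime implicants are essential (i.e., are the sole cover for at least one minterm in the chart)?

size-2^0 implicants → 00100(✓)  00101(✓)  01001(✓)  01010  10011  10101(✓)  10110  11000(✓)  11001(✓)  11111
size-2^1 implicants → -0101  -1001  0010-  1100-
Unchecked terms (primes): -0101, -1001, 0010-, 01010, 10011, 10110, 1100-, 11111
Minterm coverage:
  m4 ⊆ 0010- [E]
  m10 ⊆ 01010 [E]
  m19 ⊆ 10011 [E]
  m21 ⊆ -0101 [E]
  m22 ⊆ 10110 [E]
  m24 ⊆ 1100- [E]
  m31 ⊆ 11111 [E]
E = {-0101, 0010-, 01010, 10011, 10110, 1100-, 11111}

7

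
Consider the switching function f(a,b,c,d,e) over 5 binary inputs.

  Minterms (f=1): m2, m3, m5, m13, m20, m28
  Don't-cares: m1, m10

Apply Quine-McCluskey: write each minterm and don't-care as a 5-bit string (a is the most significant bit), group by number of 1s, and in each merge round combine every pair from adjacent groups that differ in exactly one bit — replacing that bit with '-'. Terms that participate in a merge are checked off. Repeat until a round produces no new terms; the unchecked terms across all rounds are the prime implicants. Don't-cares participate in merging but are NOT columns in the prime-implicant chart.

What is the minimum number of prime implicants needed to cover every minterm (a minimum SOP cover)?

3

size-2^0 implicants → 00001(✓)  00010(✓)  00011(✓)  00101(✓)  01010(✓)  01101(✓)  10100(✓)  11100(✓)
size-2^1 implicants → 0-010  0-101  00-01  000-1  0001-  1-100
Unchecked terms (primes): 0-010, 0-101, 00-01, 000-1, 0001-, 1-100
Minterm coverage:
  m2 ⊆ 0-010,0001-
  m3 ⊆ 000-1,0001-
  m5 ⊆ 0-101,00-01
  m13 ⊆ 0-101 [E]
  m20 ⊆ 1-100 [E]
  m28 ⊆ 1-100 [E]
E = {0-101, 1-100}
Petrick residual → 0001-
Cover = a'cd'e + a'b'c'd + acd'e'  |cover|=3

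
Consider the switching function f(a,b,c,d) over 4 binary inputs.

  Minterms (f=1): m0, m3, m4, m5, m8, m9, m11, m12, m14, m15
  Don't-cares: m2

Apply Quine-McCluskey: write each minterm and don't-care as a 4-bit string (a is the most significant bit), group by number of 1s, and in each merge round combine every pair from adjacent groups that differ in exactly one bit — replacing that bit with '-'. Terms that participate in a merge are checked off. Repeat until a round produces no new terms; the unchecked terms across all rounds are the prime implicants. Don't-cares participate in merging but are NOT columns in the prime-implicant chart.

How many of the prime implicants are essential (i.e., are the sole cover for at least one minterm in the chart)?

1

size-2^0 implicants → 0000(✓)  0010(✓)  0011(✓)  0100(✓)  0101(✓)  1000(✓)  1001(✓)  1011(✓)  1100(✓)  1110(✓)  1111(✓)
size-2^1 implicants → -000(✓)  -011  -100(✓)  0-00(✓)  00-0  001-  010-  1-00(✓)  1-11  10-1  100-  11-0  111-
size-2^2 implicants → --00
Unchecked terms (primes): --00, -011, 00-0, 001-, 010-, 1-11, 10-1, 100-, 11-0, 111-
Minterm coverage:
  m0 ⊆ --00,00-0
  m3 ⊆ -011,001-
  m4 ⊆ --00,010-
  m5 ⊆ 010- [E]
  m8 ⊆ --00,100-
  m9 ⊆ 10-1,100-
  m11 ⊆ -011,1-11,10-1
  m12 ⊆ --00,11-0
  m14 ⊆ 11-0,111-
  m15 ⊆ 1-11,111-
E = {010-}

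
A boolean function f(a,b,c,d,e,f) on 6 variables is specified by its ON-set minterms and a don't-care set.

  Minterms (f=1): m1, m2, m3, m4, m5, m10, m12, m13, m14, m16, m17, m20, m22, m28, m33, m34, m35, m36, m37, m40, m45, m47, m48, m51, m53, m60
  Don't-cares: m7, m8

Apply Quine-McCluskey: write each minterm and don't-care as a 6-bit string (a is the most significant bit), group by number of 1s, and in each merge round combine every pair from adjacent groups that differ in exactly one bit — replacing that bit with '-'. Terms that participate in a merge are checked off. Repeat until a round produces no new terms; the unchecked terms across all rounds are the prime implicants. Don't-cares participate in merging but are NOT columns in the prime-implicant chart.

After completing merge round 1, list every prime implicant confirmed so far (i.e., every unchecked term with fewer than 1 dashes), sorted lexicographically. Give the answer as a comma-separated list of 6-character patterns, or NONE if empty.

Round 0: 000001✓ 000010✓ 000011✓ 000100✓ 000101✓ 000111✓ 001000✓ 001010✓ 001100✓ 001101✓ 001110✓ 010000✓ 010001✓ 010100✓ 010110✓ 011100✓ 100001✓ 100010✓ 100011✓ 100100✓ 100101✓ 101000✓ 101101✓ 101111✓ 110000✓ 110011✓ 110101✓ 111100✓
Round 1: -00001✓ -00010✓ -00011✓ -00100✓ -00101✓ -01000 -01101✓ -10000 -11100 0-0001 0-0100✓ 0-1100✓ 00-010 00-100✓ 00-101✓ 000-01✓ 000-11✓ 0000-1✓ 00001-✓ 0001-1✓ 00010-✓ 001-00✓ 001-10✓ 0010-0✓ 0011-0✓ 00110-✓ 01-100✓ 010-00 01000- 0101-0 1-0011 1-0101 10-101✓ 100-01✓ 1000-1✓ 10001-✓ 10010-✓ 1011-1
Round 2: -0-101 -00-01 -000-1 -0001- -0010- 0--100 00-10- 000--1 001--0
PIs = {-0-101, -00-01, -000-1, -0001-, -0010-, -01000, -10000, -11100, 0--100, 0-0001, 00-010, 00-10-, 000--1, 001--0, 010-00, 01000-, 0101-0, 1-0011, 1-0101, 1011-1}

NONE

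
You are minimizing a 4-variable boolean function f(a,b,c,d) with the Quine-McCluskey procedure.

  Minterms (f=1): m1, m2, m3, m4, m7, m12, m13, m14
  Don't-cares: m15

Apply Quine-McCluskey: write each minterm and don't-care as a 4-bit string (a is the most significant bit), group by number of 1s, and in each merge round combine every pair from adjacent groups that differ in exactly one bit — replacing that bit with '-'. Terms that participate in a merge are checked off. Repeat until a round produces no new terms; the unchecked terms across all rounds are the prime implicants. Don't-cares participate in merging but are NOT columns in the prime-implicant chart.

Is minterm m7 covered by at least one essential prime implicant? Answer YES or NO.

NO

Round 0: 0001✓ 0010✓ 0011✓ 0100✓ 0111✓ 1100✓ 1101✓ 1110✓ 1111✓
Round 1: -100 -111 0-11 00-1 001- 11-0✓ 11-1✓ 110-✓ 111-✓
Round 2: 11--
PIs = {-100, -111, 0-11, 00-1, 001-, 11--}
Coverage chart:
  m1: 00-1 ←essential
  m2: 001- ←essential
  m3: 0-11,00-1,001-
  m4: -100 ←essential
  m7: -111,0-11
  m12: -100,11--
  m13: 11-- ←essential
  m14: 11-- ←essential
Essential: -100, 00-1, 001-, 11--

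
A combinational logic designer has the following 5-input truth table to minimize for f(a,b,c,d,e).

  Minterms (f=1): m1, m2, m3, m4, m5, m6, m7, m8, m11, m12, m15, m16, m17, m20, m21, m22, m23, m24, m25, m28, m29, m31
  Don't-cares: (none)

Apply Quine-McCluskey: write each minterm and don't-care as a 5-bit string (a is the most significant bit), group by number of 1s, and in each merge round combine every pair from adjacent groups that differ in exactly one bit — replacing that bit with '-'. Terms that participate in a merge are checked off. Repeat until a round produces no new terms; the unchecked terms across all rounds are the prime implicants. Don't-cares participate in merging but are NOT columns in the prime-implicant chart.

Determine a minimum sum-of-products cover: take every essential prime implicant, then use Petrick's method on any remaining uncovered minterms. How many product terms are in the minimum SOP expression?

7

[col 0] 00001*, 00010*, 00011*, 00100*, 00101*, 00110*, 00111*, 01000*, 01011*, 01100*, 01111*, 10000*, 10001*, 10100*, 10101*, 10110*, 10111*, 11000*, 11001*, 11100*, 11101*, 11111*
[col 1] -0001*, -0100*, -0101*, -0110*, -0111*, -1000*, -1100*, -1111*, 0-011*, 0-100*, 0-111*, 00-01*, 00-10*, 00-11*, 000-1*, 0001-*, 001-0*, 001-1*, 0010-*, 0011-*, 01-00*, 01-11*, 1-000*, 1-001*, 1-100*, 1-101*, 1-111*, 10-00*, 10-01*, 1000-*, 101-0*, 101-1*, 1010-*, 1011-*, 11-00*, 11-01*, 1100-*, 111-1*, 1110-*
[col 2] --100, --111, -0-01, -01-0*, -01-1*, -010-*, -011-*, -1-00, 0--11, 00--1, 00-1-, 001--*, 1--00*, 1--01*, 1-00-*, 1-1-1, 1-10-*, 10-0-*, 101--*, 11-0-*
[col 3] -01--, 1--0-
Prime implicants: --100, --111, -0-01, -01--, -1-00, 0--11, 00--1, 00-1-, 1--0-, 1-1-1
PI chart (minterm → PIs covering it):
  1 | -0-01,00--1
  2 | 00-1-  (sole → essential)
  3 | 0--11,00--1,00-1-
  4 | --100,-01--
  5 | -0-01,-01--,00--1
  6 | -01--,00-1-
  7 | --111,-01--,0--11,00--1,00-1-
  8 | -1-00  (sole → essential)
  11 | 0--11  (sole → essential)
  12 | --100,-1-00
  15 | --111,0--11
  16 | 1--0-  (sole → essential)
  17 | -0-01,1--0-
  20 | --100,-01--,1--0-
  21 | -0-01,-01--,1--0-,1-1-1
  22 | -01--  (sole → essential)
  23 | --111,-01--,1-1-1
  24 | -1-00,1--0-
  25 | 1--0-  (sole → essential)
  28 | --100,-1-00,1--0-
  29 | 1--0-,1-1-1
  31 | --111,1-1-1
Essential prime implicants: -01--, -1-00, 0--11, 00-1-, 1--0-
Petrick residual → --111, -0-01
Minimum SOP uses 7 PIs: cde + b'd'e + b'c + bd'e' + a'de + a'b'd + ad'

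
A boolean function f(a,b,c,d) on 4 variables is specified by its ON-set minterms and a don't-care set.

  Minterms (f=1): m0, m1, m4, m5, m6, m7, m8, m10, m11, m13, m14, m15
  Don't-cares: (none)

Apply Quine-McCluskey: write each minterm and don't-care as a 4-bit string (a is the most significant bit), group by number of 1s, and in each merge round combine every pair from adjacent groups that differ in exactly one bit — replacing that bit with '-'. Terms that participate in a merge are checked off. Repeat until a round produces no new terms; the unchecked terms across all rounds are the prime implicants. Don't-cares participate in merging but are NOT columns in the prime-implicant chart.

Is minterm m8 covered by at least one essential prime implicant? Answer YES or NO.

[col 0] 0000*, 0001*, 0100*, 0101*, 0110*, 0111*, 1000*, 1010*, 1011*, 1101*, 1110*, 1111*
[col 1] -000, -101*, -110*, -111*, 0-00*, 0-01*, 000-*, 01-0*, 01-1*, 010-*, 011-*, 1-10*, 1-11*, 10-0, 101-*, 11-1*, 111-*
[col 2] -1-1, -11-, 0-0-, 01--, 1-1-
Prime implicants: -000, -1-1, -11-, 0-0-, 01--, 1-1-, 10-0
PI chart (minterm → PIs covering it):
  0 | -000,0-0-
  1 | 0-0-  (sole → essential)
  4 | 0-0-,01--
  5 | -1-1,0-0-,01--
  6 | -11-,01--
  7 | -1-1,-11-,01--
  8 | -000,10-0
  10 | 1-1-,10-0
  11 | 1-1-  (sole → essential)
  13 | -1-1  (sole → essential)
  14 | -11-,1-1-
  15 | -1-1,-11-,1-1-
Essential prime implicants: -1-1, 0-0-, 1-1-

NO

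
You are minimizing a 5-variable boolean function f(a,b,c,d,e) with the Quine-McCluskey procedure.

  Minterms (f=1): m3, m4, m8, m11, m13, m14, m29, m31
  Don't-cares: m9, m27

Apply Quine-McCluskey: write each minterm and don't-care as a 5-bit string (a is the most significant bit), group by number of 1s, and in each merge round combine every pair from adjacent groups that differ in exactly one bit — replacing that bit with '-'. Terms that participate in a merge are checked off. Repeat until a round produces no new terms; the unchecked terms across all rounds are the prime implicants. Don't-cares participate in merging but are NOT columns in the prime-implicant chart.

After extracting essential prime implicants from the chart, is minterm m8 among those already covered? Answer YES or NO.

Round 0: 00011✓ 00100 01000✓ 01001✓ 01011✓ 01101✓ 01110 11011✓ 11101✓ 11111✓
Round 1: -1011 -1101 0-011 01-01 010-1 0100- 11-11 111-1
PIs = {-1011, -1101, 0-011, 00100, 01-01, 010-1, 0100-, 01110, 11-11, 111-1}
Coverage chart:
  m3: 0-011 ←essential
  m4: 00100 ←essential
  m8: 0100- ←essential
  m11: -1011,0-011,010-1
  m13: -1101,01-01
  m14: 01110 ←essential
  m29: -1101,111-1
  m31: 11-11,111-1
Essential: 0-011, 00100, 0100-, 01110

YES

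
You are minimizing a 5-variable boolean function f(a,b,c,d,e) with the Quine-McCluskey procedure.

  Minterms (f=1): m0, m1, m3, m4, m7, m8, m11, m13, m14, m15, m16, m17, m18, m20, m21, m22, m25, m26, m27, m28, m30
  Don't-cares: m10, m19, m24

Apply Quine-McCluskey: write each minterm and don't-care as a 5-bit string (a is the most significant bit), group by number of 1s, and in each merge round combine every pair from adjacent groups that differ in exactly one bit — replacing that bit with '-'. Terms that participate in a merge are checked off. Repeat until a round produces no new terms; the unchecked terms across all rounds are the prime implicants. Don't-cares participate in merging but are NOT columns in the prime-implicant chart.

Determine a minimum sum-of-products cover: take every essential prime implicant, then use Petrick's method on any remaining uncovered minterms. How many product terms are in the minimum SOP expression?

9

[col 0] 00000*, 00001*, 00011*, 00100*, 00111*, 01000*, 01010*, 01011*, 01101*, 01110*, 01111*, 10000*, 10001*, 10010*, 10011*, 10100*, 10101*, 10110*, 11000*, 11001*, 11010*, 11011*, 11100*, 11110*
[col 1] -0000*, -0001*, -0011*, -0100*, -1000*, -1010*, -1011*, -1110*, 0-000*, 0-011*, 0-111*, 00-00*, 00-11*, 000-1*, 0000-*, 01-10*, 01-11*, 010-0*, 0101-*, 011-1, 0111-*, 1-000*, 1-001*, 1-010*, 1-011*, 1-100*, 1-110*, 10-00*, 10-01*, 10-10*, 100-0*, 100-1*, 1000-*, 1001-*, 101-0*, 1010-*, 11-00*, 11-10*, 110-0*, 110-1*, 1100-*, 1101-*, 111-0*
[col 2] --000, --011, -0-00, -00-1, -000-, -1-10, -10-0, -101-, 0--11, 01-1-, 1--00*, 1--10*, 1-0-0*, 1-0-1*, 1-00-*, 1-01-*, 1-1-0*, 10--0*, 10-0-, 100--*, 11--0*, 110--*
[col 3] 1---0, 1-0--
Prime implicants: --000, --011, -0-00, -00-1, -000-, -1-10, -10-0, -101-, 0--11, 01-1-, 011-1, 1---0, 1-0--, 10-0-
PI chart (minterm → PIs covering it):
  0 | --000,-0-00,-000-
  1 | -00-1,-000-
  3 | --011,-00-1,0--11
  4 | -0-00  (sole → essential)
  7 | 0--11  (sole → essential)
  8 | --000,-10-0
  11 | --011,-101-,0--11,01-1-
  13 | 011-1  (sole → essential)
  14 | -1-10,01-1-
  15 | 0--11,01-1-,011-1
  16 | --000,-0-00,-000-,1---0,1-0--,10-0-
  17 | -00-1,-000-,1-0--,10-0-
  18 | 1---0,1-0--
  20 | -0-00,1---0,10-0-
  21 | 10-0-  (sole → essential)
  22 | 1---0  (sole → essential)
  25 | 1-0--  (sole → essential)
  26 | -1-10,-10-0,-101-,1---0,1-0--
  27 | --011,-101-,1-0--
  28 | 1---0  (sole → essential)
  30 | -1-10,1---0
Essential prime implicants: -0-00, 0--11, 011-1, 1---0, 1-0--, 10-0-
Petrick residual → --000, -00-1, -1-10
Minimum SOP uses 9 PIs: c'd'e' + b'd'e' + b'c'e + bde' + a'de + a'bce + ae' + ac' + ab'd'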